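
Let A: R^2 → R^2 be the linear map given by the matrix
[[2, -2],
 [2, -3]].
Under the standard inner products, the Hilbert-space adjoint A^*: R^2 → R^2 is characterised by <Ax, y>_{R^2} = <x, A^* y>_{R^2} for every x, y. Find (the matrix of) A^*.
A^* = A^T =
[[2, 2],
 [-2, -3]]

For real matrices with standard dot products, the defining identity <Ax, y> = <x, A^* y> gives (Ax)^T y = x^T (A^*) y, i.e. x^T A^T y = x^T (A^*) y. Since this holds for all x, y, we must have A^* = A^T. Therefore
A^* =
[[2, 2],
 [-2, -3]].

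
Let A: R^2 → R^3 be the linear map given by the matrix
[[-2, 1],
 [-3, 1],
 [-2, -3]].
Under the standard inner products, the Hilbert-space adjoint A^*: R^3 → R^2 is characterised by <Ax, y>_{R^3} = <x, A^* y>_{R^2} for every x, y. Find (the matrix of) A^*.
A^* = A^T =
[[-2, -3, -2],
 [1, 1, -3]]

For real matrices with standard dot products, the defining identity <Ax, y> = <x, A^* y> gives (Ax)^T y = x^T (A^*) y, i.e. x^T A^T y = x^T (A^*) y. Since this holds for all x, y, we must have A^* = A^T. Therefore
A^* =
[[-2, -3, -2],
 [1, 1, -3]].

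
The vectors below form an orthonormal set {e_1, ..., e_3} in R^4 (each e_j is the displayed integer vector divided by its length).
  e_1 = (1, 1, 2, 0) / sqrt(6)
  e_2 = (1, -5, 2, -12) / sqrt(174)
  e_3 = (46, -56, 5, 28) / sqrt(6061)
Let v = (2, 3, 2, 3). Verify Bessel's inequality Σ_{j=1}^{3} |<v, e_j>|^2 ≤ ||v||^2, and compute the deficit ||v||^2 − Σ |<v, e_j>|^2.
Σ |<v, e_j>|^2 = 5265/209; ||v||^2 = 26; deficit = 169/209

Write each e_j = u_j / sqrt(<u_j, u_j>) where u_j is the displayed integer vector. Then <v, e_j> = <v, u_j> / sqrt(<u_j, u_j>), so |<v, e_j>|^2 = <v, u_j>^2 / <u_j, u_j>.
Coefficients: <v, e_1> = 9/sqrt(6), <v, e_2> = -45/sqrt(174), <v, e_3> = 18/sqrt(6061).
Square and sum: Σ |<v, e_j>|^2 = 5265/209.
Compute ||v||^2 = v·v = 26.
Deficit = 26 − 5265/209 = 169/209 ≥ 0, confirming Bessel's inequality. (The deficit equals ||v − Σ <v,e_j> e_j||^2, the squared distance from v to span{e_j}.)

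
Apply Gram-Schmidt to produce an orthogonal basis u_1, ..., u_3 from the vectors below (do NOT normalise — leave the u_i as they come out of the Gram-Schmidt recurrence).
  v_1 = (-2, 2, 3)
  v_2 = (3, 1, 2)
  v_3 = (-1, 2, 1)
Orthogonal basis:
  u_1 = (-2, 2, 3)
  u_2 = (55/17, 13/17, 28/17)
  u_3 = (17/234, 17/18, -68/117)

Apply the Gram-Schmidt recurrence
  u_1 = v_1
  u_i = v_i − Σ_{j<i} ((v_i · u_j) / (u_j · u_j)) · u_j.

Step by step this gives:
  u_1 = (-2, 2, 3)
  u_2 = (55/17, 13/17, 28/17)
  u_3 = (17/234, 17/18, -68/117)

Orthogonality check:
  u_2 · u_1 = 0 (should be 0)
  u_3 · u_1 = 0 (should be 0)
  u_3 · u_2 = 0 (should be 0)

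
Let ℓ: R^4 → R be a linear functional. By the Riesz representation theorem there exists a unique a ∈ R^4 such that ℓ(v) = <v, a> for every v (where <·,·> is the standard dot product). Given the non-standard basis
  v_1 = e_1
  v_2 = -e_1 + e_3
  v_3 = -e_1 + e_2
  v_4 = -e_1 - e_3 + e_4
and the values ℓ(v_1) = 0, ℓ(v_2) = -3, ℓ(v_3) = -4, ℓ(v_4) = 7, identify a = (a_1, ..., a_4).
a = (0, -4, -3, 4)

Write a = (a_1, ..., a_4) in the standard basis. For each basis vector v_i, ℓ(v_i) = <v_i, a> is a linear equation in the a_j's. Collect the n equations into a matrix system V a = ℓ, where row i of V is v_i (expressed in the standard basis). Since V is invertible (lower-triangular with 1s on the diagonal, up to permutation), solve by back-substitution:
  V =
[[1, 0, 0, 0],
 [-1, 0, 1, 0],
 [-1, 1, 0, 0],
 [-1, 0, -1, 1]]
  V a = (0, -3, -4, 7)
Solving gives a = (0, -4, -3, 4).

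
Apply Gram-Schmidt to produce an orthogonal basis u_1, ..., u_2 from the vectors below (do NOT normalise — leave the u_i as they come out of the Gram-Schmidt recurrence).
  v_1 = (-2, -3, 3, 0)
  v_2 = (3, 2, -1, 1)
Orthogonal basis:
  u_1 = (-2, -3, 3, 0)
  u_2 = (18/11, -1/22, 23/22, 1)

Apply the Gram-Schmidt recurrence
  u_1 = v_1
  u_i = v_i − Σ_{j<i} ((v_i · u_j) / (u_j · u_j)) · u_j.

Step by step this gives:
  u_1 = (-2, -3, 3, 0)
  u_2 = (18/11, -1/22, 23/22, 1)

Orthogonality check:
  u_2 · u_1 = 0 (should be 0)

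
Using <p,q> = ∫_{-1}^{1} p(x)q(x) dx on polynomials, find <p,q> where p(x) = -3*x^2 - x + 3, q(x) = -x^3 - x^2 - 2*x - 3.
<p,q> = -166/15

Expand the product: p(x)·q(x) = 3*x^5 + 4*x^4 + 4*x^3 + 8*x^2 - 3*x - 9.
∫_{-1}^{1} of each monomial x^k gives [2/(k+1) if k even, 0 if k odd]. Integrating term-by-term (or equivalently evaluating the antiderivative F(x) = x^6/2 + 4*x^5/5 + x^4 + 8*x^3/3 - 3*x^2/2 - 9*x at the endpoints):
  F(1) − F(−1) = -83/15 − (83/15) = -166/15.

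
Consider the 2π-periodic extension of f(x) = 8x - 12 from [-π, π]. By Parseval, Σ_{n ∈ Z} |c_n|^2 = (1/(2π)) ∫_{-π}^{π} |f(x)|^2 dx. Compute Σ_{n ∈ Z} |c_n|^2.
Σ |c_n|^2 = 64π^2/3 + 144

Expand and integrate term by term over [-π, π]:
  ∫ (8x)^2 dx = 64·(2π^3/3); ∫ 2·8·(-12)·x dx = 0 (odd integrand); ∫ (-12)^2 dx = 144·2π.
So (1/(2π)) ∫_{-π}^{π} (8x - 12)^2 dx = 64π^2/3 + 144 = 64π^2/3 + 144.
Parseval ⇒ Σ |c_n|^2 = 64π^2/3 + 144.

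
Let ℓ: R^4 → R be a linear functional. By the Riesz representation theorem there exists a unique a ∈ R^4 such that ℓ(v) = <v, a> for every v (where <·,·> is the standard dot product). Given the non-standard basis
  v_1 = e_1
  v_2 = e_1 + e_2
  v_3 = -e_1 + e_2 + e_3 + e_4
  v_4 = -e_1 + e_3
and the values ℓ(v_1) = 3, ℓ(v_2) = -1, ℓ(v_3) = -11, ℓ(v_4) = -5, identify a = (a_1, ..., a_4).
a = (3, -4, -2, -2)

Write a = (a_1, ..., a_4) in the standard basis. For each basis vector v_i, ℓ(v_i) = <v_i, a> is a linear equation in the a_j's. Collect the n equations into a matrix system V a = ℓ, where row i of V is v_i (expressed in the standard basis). Since V is invertible (lower-triangular with 1s on the diagonal, up to permutation), solve by back-substitution:
  V =
[[1, 0, 0, 0],
 [1, 1, 0, 0],
 [-1, 1, 1, 1],
 [-1, 0, 1, 0]]
  V a = (3, -1, -11, -5)
Solving gives a = (3, -4, -2, -2).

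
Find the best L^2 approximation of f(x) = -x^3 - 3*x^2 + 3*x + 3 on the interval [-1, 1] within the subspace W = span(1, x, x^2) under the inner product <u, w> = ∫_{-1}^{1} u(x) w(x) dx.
g(x) = -3*x^2 + 12*x/5 + 3

The best approximation g ∈ W is the orthogonal projection of f onto W. Writing g = a_0 + a_1 x + a_2 x^2, the coefficients solve the normal equations G · a = b where
  G_{ij} = <φ_i, φ_j> and b_i = <f, φ_i>, with φ_0 = 1, φ_1 = x, φ_2 = x^2.
G =
  [2, 0, 2/3]
  [0, 2/3, 0]
  [2/3, 0, 2/5],
b = (4, 8/5, 4/5).
Solving gives a_0 = 3, a_1 = 12/5, a_2 = -3, so
  g(x) = -3*x^2 + 12*x/5 + 3.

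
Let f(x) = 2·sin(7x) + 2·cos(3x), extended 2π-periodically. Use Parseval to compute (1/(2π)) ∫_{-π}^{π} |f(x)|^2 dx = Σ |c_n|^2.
Σ |c_n|^2 = 4

Expand |f|^2 and use orthogonality of {sin(nx), cos(mx)} on [-π, π]:
  ∫_{-π}^{π} sin(nx)^2 dx = π, ∫ cos(mx)^2 dx = π, and cross terms integrate to 0.
So ∫_{-π}^{π} f(x)^2 dx = 2^2 · π + 2^2 · π = (4 + 4)π.
Divide by 2π: (4 + 4)/2 = 4.
By Parseval, this equals Σ |c_n|^2.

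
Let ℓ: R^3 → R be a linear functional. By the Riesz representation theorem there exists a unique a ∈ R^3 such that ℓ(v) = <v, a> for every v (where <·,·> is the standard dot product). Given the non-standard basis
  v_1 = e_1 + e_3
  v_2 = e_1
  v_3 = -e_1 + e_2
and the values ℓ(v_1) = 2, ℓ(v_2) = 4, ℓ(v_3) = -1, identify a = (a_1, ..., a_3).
a = (4, 3, -2)

Write a = (a_1, ..., a_3) in the standard basis. For each basis vector v_i, ℓ(v_i) = <v_i, a> is a linear equation in the a_j's. Collect the n equations into a matrix system V a = ℓ, where row i of V is v_i (expressed in the standard basis). Since V is invertible (lower-triangular with 1s on the diagonal, up to permutation), solve by back-substitution:
  V =
[[1, 0, 1],
 [1, 0, 0],
 [-1, 1, 0]]
  V a = (2, 4, -1)
Solving gives a = (4, 3, -2).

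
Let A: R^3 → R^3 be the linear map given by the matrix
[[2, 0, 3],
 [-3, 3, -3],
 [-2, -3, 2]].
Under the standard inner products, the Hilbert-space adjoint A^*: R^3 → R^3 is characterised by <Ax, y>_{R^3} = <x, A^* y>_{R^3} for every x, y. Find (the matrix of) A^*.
A^* = A^T =
[[2, -3, -2],
 [0, 3, -3],
 [3, -3, 2]]

For real matrices with standard dot products, the defining identity <Ax, y> = <x, A^* y> gives (Ax)^T y = x^T (A^*) y, i.e. x^T A^T y = x^T (A^*) y. Since this holds for all x, y, we must have A^* = A^T. Therefore
A^* =
[[2, -3, -2],
 [0, 3, -3],
 [3, -3, 2]].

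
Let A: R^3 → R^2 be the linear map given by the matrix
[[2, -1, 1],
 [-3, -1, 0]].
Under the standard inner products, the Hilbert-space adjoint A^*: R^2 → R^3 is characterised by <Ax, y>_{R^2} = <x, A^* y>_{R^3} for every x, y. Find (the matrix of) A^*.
A^* = A^T =
[[2, -3],
 [-1, -1],
 [1, 0]]

For real matrices with standard dot products, the defining identity <Ax, y> = <x, A^* y> gives (Ax)^T y = x^T (A^*) y, i.e. x^T A^T y = x^T (A^*) y. Since this holds for all x, y, we must have A^* = A^T. Therefore
A^* =
[[2, -3],
 [-1, -1],
 [1, 0]].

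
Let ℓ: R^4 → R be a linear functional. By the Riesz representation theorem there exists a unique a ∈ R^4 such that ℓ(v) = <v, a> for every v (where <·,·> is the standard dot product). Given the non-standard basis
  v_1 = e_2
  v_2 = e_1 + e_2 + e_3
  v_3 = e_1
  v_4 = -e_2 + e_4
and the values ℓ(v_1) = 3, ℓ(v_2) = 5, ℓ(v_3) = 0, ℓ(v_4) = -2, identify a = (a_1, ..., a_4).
a = (0, 3, 2, 1)

Write a = (a_1, ..., a_4) in the standard basis. For each basis vector v_i, ℓ(v_i) = <v_i, a> is a linear equation in the a_j's. Collect the n equations into a matrix system V a = ℓ, where row i of V is v_i (expressed in the standard basis). Since V is invertible (lower-triangular with 1s on the diagonal, up to permutation), solve by back-substitution:
  V =
[[0, 1, 0, 0],
 [1, 1, 1, 0],
 [1, 0, 0, 0],
 [0, -1, 0, 1]]
  V a = (3, 5, 0, -2)
Solving gives a = (0, 3, 2, 1).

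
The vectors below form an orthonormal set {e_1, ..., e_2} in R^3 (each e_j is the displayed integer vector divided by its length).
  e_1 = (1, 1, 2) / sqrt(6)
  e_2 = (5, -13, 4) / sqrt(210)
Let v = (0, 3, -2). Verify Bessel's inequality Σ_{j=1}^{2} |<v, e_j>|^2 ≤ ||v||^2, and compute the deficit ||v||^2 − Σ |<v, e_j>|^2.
Σ |<v, e_j>|^2 = 374/35; ||v||^2 = 13; deficit = 81/35

Write each e_j = u_j / sqrt(<u_j, u_j>) where u_j is the displayed integer vector. Then <v, e_j> = <v, u_j> / sqrt(<u_j, u_j>), so |<v, e_j>|^2 = <v, u_j>^2 / <u_j, u_j>.
Coefficients: <v, e_1> = -1/sqrt(6), <v, e_2> = -47/sqrt(210).
Square and sum: Σ |<v, e_j>|^2 = 374/35.
Compute ||v||^2 = v·v = 13.
Deficit = 13 − 374/35 = 81/35 ≥ 0, confirming Bessel's inequality. (The deficit equals ||v − Σ <v,e_j> e_j||^2, the squared distance from v to span{e_j}.)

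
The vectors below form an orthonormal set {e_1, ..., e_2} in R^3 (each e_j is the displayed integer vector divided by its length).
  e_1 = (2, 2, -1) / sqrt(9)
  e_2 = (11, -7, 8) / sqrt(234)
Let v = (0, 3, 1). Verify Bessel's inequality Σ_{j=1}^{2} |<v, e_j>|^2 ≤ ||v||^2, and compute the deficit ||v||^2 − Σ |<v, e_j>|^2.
Σ |<v, e_j>|^2 = 7/2; ||v||^2 = 10; deficit = 13/2

Write each e_j = u_j / sqrt(<u_j, u_j>) where u_j is the displayed integer vector. Then <v, e_j> = <v, u_j> / sqrt(<u_j, u_j>), so |<v, e_j>|^2 = <v, u_j>^2 / <u_j, u_j>.
Coefficients: <v, e_1> = 5/sqrt(9), <v, e_2> = -13/sqrt(234).
Square and sum: Σ |<v, e_j>|^2 = 7/2.
Compute ||v||^2 = v·v = 10.
Deficit = 10 − 7/2 = 13/2 ≥ 0, confirming Bessel's inequality. (The deficit equals ||v − Σ <v,e_j> e_j||^2, the squared distance from v to span{e_j}.)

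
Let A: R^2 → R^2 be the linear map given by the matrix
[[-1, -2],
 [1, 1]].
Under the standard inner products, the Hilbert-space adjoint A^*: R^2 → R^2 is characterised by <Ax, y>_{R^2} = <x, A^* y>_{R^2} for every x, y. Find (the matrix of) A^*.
A^* = A^T =
[[-1, 1],
 [-2, 1]]

For real matrices with standard dot products, the defining identity <Ax, y> = <x, A^* y> gives (Ax)^T y = x^T (A^*) y, i.e. x^T A^T y = x^T (A^*) y. Since this holds for all x, y, we must have A^* = A^T. Therefore
A^* =
[[-1, 1],
 [-2, 1]].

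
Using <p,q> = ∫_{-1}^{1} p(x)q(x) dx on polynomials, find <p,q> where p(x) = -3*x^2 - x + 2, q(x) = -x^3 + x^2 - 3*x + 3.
<p,q> = 128/15

Expand the product: p(x)·q(x) = 3*x^5 - 2*x^4 + 6*x^3 - 4*x^2 - 9*x + 6.
∫_{-1}^{1} of each monomial x^k gives [2/(k+1) if k even, 0 if k odd]. Integrating term-by-term (or equivalently evaluating the antiderivative F(x) = x^6/2 - 2*x^5/5 + 3*x^4/2 - 4*x^3/3 - 9*x^2/2 + 6*x at the endpoints):
  F(1) − F(−1) = 53/30 − (-203/30) = 128/15.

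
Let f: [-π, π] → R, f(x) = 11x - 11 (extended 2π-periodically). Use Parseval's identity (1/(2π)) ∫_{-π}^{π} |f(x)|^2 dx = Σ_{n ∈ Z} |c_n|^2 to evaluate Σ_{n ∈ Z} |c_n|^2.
Σ |c_n|^2 = 121π^2/3 + 121

Expand and integrate term by term over [-π, π]:
  ∫ (11x)^2 dx = 121·(2π^3/3); ∫ 2·11·(-11)·x dx = 0 (odd integrand); ∫ (-11)^2 dx = 121·2π.
So (1/(2π)) ∫_{-π}^{π} (11x - 11)^2 dx = 121π^2/3 + 121 = 121π^2/3 + 121.
Parseval ⇒ Σ |c_n|^2 = 121π^2/3 + 121.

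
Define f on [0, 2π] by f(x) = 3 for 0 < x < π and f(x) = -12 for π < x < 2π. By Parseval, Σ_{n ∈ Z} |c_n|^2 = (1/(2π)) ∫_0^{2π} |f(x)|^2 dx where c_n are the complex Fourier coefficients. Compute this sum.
Σ |c_n|^2 = 153/2

Parseval equates the L^2 energy of f (normalised by 1/(2π)) with the ℓ^2 sum of its Fourier coefficients: (1/(2π)) ∫_0^{2π} |f|^2 = Σ |c_n|^2.
Compute the left side: (1/(2π)) [∫_0^π 3^2 dx + ∫_π^{2π} (-12)^2 dx] = (1/(2π)) · (9π + 144π) = (9 + 144)/2 = 153/2.
So Σ_{n ∈ Z} |c_n|^2 = 153/2.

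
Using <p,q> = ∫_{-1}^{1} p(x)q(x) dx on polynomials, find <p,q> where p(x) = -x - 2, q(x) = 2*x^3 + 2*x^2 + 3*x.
<p,q> = -82/15

Expand the product: p(x)·q(x) = -2*x^4 - 6*x^3 - 7*x^2 - 6*x.
∫_{-1}^{1} of each monomial x^k gives [2/(k+1) if k even, 0 if k odd]. Integrating term-by-term (or equivalently evaluating the antiderivative F(x) = -2*x^5/5 - 3*x^4/2 - 7*x^3/3 - 3*x^2 at the endpoints):
  F(1) − F(−1) = -217/30 − (-53/30) = -82/15.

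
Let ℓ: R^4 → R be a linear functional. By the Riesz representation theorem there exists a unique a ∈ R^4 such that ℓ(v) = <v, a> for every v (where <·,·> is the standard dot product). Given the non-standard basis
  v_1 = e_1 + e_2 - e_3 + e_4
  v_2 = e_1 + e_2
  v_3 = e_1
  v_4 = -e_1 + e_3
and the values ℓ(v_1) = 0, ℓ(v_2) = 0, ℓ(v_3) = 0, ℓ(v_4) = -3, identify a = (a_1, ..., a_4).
a = (0, 0, -3, -3)

Write a = (a_1, ..., a_4) in the standard basis. For each basis vector v_i, ℓ(v_i) = <v_i, a> is a linear equation in the a_j's. Collect the n equations into a matrix system V a = ℓ, where row i of V is v_i (expressed in the standard basis). Since V is invertible (lower-triangular with 1s on the diagonal, up to permutation), solve by back-substitution:
  V =
[[1, 1, -1, 1],
 [1, 1, 0, 0],
 [1, 0, 0, 0],
 [-1, 0, 1, 0]]
  V a = (0, 0, 0, -3)
Solving gives a = (0, 0, -3, -3).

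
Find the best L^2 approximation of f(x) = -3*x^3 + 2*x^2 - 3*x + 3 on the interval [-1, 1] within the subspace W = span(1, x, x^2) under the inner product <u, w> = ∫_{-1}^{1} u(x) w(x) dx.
g(x) = 2*x^2 - 24*x/5 + 3

The best approximation g ∈ W is the orthogonal projection of f onto W. Writing g = a_0 + a_1 x + a_2 x^2, the coefficients solve the normal equations G · a = b where
  G_{ij} = <φ_i, φ_j> and b_i = <f, φ_i>, with φ_0 = 1, φ_1 = x, φ_2 = x^2.
G =
  [2, 0, 2/3]
  [0, 2/3, 0]
  [2/3, 0, 2/5],
b = (22/3, -16/5, 14/5).
Solving gives a_0 = 3, a_1 = -24/5, a_2 = 2, so
  g(x) = 2*x^2 - 24*x/5 + 3.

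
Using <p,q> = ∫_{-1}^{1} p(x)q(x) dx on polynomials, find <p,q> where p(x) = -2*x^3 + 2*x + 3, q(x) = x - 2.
<p,q> = -172/15

Expand the product: p(x)·q(x) = -2*x^4 + 4*x^3 + 2*x^2 - x - 6.
∫_{-1}^{1} of each monomial x^k gives [2/(k+1) if k even, 0 if k odd]. Integrating term-by-term (or equivalently evaluating the antiderivative F(x) = -2*x^5/5 + x^4 + 2*x^3/3 - x^2/2 - 6*x at the endpoints):
  F(1) − F(−1) = -157/30 − (187/30) = -172/15.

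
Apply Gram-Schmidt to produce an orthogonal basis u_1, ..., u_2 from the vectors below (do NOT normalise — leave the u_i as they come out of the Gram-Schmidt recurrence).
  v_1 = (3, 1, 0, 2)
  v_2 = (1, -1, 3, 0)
Orthogonal basis:
  u_1 = (3, 1, 0, 2)
  u_2 = (4/7, -8/7, 3, -2/7)

Apply the Gram-Schmidt recurrence
  u_1 = v_1
  u_i = v_i − Σ_{j<i} ((v_i · u_j) / (u_j · u_j)) · u_j.

Step by step this gives:
  u_1 = (3, 1, 0, 2)
  u_2 = (4/7, -8/7, 3, -2/7)

Orthogonality check:
  u_2 · u_1 = 0 (should be 0)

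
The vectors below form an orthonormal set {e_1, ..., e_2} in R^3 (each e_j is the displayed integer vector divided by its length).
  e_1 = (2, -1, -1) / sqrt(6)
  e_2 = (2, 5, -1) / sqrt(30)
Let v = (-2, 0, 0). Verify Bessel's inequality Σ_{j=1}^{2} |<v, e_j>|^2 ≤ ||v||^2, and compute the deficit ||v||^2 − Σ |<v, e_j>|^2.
Σ |<v, e_j>|^2 = 16/5; ||v||^2 = 4; deficit = 4/5

Write each e_j = u_j / sqrt(<u_j, u_j>) where u_j is the displayed integer vector. Then <v, e_j> = <v, u_j> / sqrt(<u_j, u_j>), so |<v, e_j>|^2 = <v, u_j>^2 / <u_j, u_j>.
Coefficients: <v, e_1> = -4/sqrt(6), <v, e_2> = -4/sqrt(30).
Square and sum: Σ |<v, e_j>|^2 = 16/5.
Compute ||v||^2 = v·v = 4.
Deficit = 4 − 16/5 = 4/5 ≥ 0, confirming Bessel's inequality. (The deficit equals ||v − Σ <v,e_j> e_j||^2, the squared distance from v to span{e_j}.)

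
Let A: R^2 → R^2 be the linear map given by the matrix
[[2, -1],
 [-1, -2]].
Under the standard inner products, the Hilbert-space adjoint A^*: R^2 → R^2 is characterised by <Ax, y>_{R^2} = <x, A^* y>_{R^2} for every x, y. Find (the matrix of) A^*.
A^* = A^T =
[[2, -1],
 [-1, -2]]

For real matrices with standard dot products, the defining identity <Ax, y> = <x, A^* y> gives (Ax)^T y = x^T (A^*) y, i.e. x^T A^T y = x^T (A^*) y. Since this holds for all x, y, we must have A^* = A^T. Therefore
A^* =
[[2, -1],
 [-1, -2]].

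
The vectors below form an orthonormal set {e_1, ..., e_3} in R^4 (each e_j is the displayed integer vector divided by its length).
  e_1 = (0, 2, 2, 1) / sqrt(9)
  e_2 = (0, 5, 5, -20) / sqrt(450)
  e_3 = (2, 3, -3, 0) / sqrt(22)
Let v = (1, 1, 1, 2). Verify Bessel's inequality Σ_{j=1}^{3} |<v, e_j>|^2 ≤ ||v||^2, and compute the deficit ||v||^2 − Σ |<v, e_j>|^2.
Σ |<v, e_j>|^2 = 68/11; ||v||^2 = 7; deficit = 9/11

Write each e_j = u_j / sqrt(<u_j, u_j>) where u_j is the displayed integer vector. Then <v, e_j> = <v, u_j> / sqrt(<u_j, u_j>), so |<v, e_j>|^2 = <v, u_j>^2 / <u_j, u_j>.
Coefficients: <v, e_1> = 6/sqrt(9), <v, e_2> = -30/sqrt(450), <v, e_3> = 2/sqrt(22).
Square and sum: Σ |<v, e_j>|^2 = 68/11.
Compute ||v||^2 = v·v = 7.
Deficit = 7 − 68/11 = 9/11 ≥ 0, confirming Bessel's inequality. (The deficit equals ||v − Σ <v,e_j> e_j||^2, the squared distance from v to span{e_j}.)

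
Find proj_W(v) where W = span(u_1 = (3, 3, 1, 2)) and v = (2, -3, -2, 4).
proj_W(v) = (9/23, 9/23, 3/23, 6/23)

Set up U = [u_1 | ... | u_1] ∈ R^(4×1). The projector onto W = col(U) is P = U (U^T U)^(-1) U^T.
Compute U^T U =
  [23],
and U^T v = (3).
Solve U^T U · c = U^T v for the coefficients: c = (3/23). The projection is proj_W(v) = U c.
Check: (v - proj_W(v)) · u_1 = 0  (should be 0).
Result: proj_W(v) = (9/23, 9/23, 3/23, 6/23).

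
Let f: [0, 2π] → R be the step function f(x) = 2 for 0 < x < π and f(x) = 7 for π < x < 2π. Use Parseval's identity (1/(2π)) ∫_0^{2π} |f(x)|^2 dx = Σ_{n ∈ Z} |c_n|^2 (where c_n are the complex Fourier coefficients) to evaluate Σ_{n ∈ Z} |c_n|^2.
Σ |c_n|^2 = 53/2

Parseval equates the L^2 energy of f (normalised by 1/(2π)) with the ℓ^2 sum of its Fourier coefficients: (1/(2π)) ∫_0^{2π} |f|^2 = Σ |c_n|^2.
Compute the left side: (1/(2π)) [∫_0^π 2^2 dx + ∫_π^{2π} 7^2 dx] = (1/(2π)) · (4π + 49π) = (4 + 49)/2 = 53/2.
So Σ_{n ∈ Z} |c_n|^2 = 53/2.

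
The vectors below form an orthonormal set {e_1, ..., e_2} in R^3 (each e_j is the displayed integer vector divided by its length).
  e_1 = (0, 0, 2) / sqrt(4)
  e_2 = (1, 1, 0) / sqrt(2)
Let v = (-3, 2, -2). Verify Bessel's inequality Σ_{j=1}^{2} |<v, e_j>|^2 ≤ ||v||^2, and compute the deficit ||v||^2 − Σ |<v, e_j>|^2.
Σ |<v, e_j>|^2 = 9/2; ||v||^2 = 17; deficit = 25/2

Write each e_j = u_j / sqrt(<u_j, u_j>) where u_j is the displayed integer vector. Then <v, e_j> = <v, u_j> / sqrt(<u_j, u_j>), so |<v, e_j>|^2 = <v, u_j>^2 / <u_j, u_j>.
Coefficients: <v, e_1> = -4/sqrt(4), <v, e_2> = -1/sqrt(2).
Square and sum: Σ |<v, e_j>|^2 = 9/2.
Compute ||v||^2 = v·v = 17.
Deficit = 17 − 9/2 = 25/2 ≥ 0, confirming Bessel's inequality. (The deficit equals ||v − Σ <v,e_j> e_j||^2, the squared distance from v to span{e_j}.)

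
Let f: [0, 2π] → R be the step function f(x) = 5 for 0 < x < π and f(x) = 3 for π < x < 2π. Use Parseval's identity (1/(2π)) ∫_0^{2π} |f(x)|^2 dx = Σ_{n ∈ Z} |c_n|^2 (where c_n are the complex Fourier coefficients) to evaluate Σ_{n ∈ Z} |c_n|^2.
Σ |c_n|^2 = 17

Parseval equates the L^2 energy of f (normalised by 1/(2π)) with the ℓ^2 sum of its Fourier coefficients: (1/(2π)) ∫_0^{2π} |f|^2 = Σ |c_n|^2.
Compute the left side: (1/(2π)) [∫_0^π 5^2 dx + ∫_π^{2π} 3^2 dx] = (1/(2π)) · (25π + 9π) = (25 + 9)/2 = 17.
So Σ_{n ∈ Z} |c_n|^2 = 17.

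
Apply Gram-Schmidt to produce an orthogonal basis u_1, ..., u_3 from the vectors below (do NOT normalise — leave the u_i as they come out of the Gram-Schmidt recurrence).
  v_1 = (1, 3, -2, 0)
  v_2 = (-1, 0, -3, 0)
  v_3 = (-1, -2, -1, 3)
Orthogonal basis:
  u_1 = (1, 3, -2, 0)
  u_2 = (-19/14, -15/14, -16/7, 0)
  u_3 = (36/115, -4/23, -12/115, 3)

Apply the Gram-Schmidt recurrence
  u_1 = v_1
  u_i = v_i − Σ_{j<i} ((v_i · u_j) / (u_j · u_j)) · u_j.

Step by step this gives:
  u_1 = (1, 3, -2, 0)
  u_2 = (-19/14, -15/14, -16/7, 0)
  u_3 = (36/115, -4/23, -12/115, 3)

Orthogonality check:
  u_2 · u_1 = 0 (should be 0)
  u_3 · u_1 = 0 (should be 0)
  u_3 · u_2 = 0 (should be 0)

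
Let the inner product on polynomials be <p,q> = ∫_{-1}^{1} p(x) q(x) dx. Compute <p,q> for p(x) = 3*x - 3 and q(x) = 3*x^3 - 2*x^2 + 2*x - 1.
<p,q> = 88/5

Expand the product: p(x)·q(x) = 9*x^4 - 15*x^3 + 12*x^2 - 9*x + 3.
∫_{-1}^{1} of each monomial x^k gives [2/(k+1) if k even, 0 if k odd]. Integrating term-by-term (or equivalently evaluating the antiderivative F(x) = 9*x^5/5 - 15*x^4/4 + 4*x^3 - 9*x^2/2 + 3*x at the endpoints):
  F(1) − F(−1) = 11/20 − (-341/20) = 88/5.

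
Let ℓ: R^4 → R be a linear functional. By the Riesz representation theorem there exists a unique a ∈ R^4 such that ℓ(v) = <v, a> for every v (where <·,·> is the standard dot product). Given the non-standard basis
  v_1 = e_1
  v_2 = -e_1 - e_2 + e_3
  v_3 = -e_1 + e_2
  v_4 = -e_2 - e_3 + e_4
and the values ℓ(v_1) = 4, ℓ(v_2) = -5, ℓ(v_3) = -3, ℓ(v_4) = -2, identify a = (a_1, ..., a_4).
a = (4, 1, 0, -1)

Write a = (a_1, ..., a_4) in the standard basis. For each basis vector v_i, ℓ(v_i) = <v_i, a> is a linear equation in the a_j's. Collect the n equations into a matrix system V a = ℓ, where row i of V is v_i (expressed in the standard basis). Since V is invertible (lower-triangular with 1s on the diagonal, up to permutation), solve by back-substitution:
  V =
[[1, 0, 0, 0],
 [-1, -1, 1, 0],
 [-1, 1, 0, 0],
 [0, -1, -1, 1]]
  V a = (4, -5, -3, -2)
Solving gives a = (4, 1, 0, -1).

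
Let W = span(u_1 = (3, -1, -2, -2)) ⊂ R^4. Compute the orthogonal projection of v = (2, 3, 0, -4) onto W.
proj_W(v) = (11/6, -11/18, -11/9, -11/9)

Set up U = [u_1 | ... | u_1] ∈ R^(4×1). The projector onto W = col(U) is P = U (U^T U)^(-1) U^T.
Compute U^T U =
  [18],
and U^T v = (11).
Solve U^T U · c = U^T v for the coefficients: c = (11/18). The projection is proj_W(v) = U c.
Check: (v - proj_W(v)) · u_1 = 0  (should be 0).
Result: proj_W(v) = (11/6, -11/18, -11/9, -11/9).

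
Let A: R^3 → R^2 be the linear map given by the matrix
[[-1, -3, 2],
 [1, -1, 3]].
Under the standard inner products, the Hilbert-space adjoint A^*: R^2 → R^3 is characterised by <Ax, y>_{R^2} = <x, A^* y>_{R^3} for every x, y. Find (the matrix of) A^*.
A^* = A^T =
[[-1, 1],
 [-3, -1],
 [2, 3]]

For real matrices with standard dot products, the defining identity <Ax, y> = <x, A^* y> gives (Ax)^T y = x^T (A^*) y, i.e. x^T A^T y = x^T (A^*) y. Since this holds for all x, y, we must have A^* = A^T. Therefore
A^* =
[[-1, 1],
 [-3, -1],
 [2, 3]].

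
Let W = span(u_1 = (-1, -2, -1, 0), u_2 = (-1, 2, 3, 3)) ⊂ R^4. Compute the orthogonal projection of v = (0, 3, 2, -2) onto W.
proj_W(v) = (80/51, 8/3, 56/51, -6/17)

Set up U = [u_1 | ... | u_2] ∈ R^(4×2). The projector onto W = col(U) is P = U (U^T U)^(-1) U^T.
Compute U^T U =
  [6, -6]
  [-6, 23],
and U^T v = (-8, 6).
Solve U^T U · c = U^T v for the coefficients: c = (-74/51, -2/17). The projection is proj_W(v) = U c.
Check: (v - proj_W(v)) · u_1 = 0  (should be 0).
Check: (v - proj_W(v)) · u_2 = 0  (should be 0).
Result: proj_W(v) = (80/51, 8/3, 56/51, -6/17).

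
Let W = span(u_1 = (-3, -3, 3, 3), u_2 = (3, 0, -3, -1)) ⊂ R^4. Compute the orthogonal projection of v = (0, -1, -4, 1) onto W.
proj_W(v) = (17/9, -13/9, -17/9, 1/3)

Set up U = [u_1 | ... | u_2] ∈ R^(4×2). The projector onto W = col(U) is P = U (U^T U)^(-1) U^T.
Compute U^T U =
  [36, -21]
  [-21, 19],
and U^T v = (-6, 11).
Solve U^T U · c = U^T v for the coefficients: c = (13/27, 10/9). The projection is proj_W(v) = U c.
Check: (v - proj_W(v)) · u_1 = 0  (should be 0).
Check: (v - proj_W(v)) · u_2 = 0  (should be 0).
Result: proj_W(v) = (17/9, -13/9, -17/9, 1/3).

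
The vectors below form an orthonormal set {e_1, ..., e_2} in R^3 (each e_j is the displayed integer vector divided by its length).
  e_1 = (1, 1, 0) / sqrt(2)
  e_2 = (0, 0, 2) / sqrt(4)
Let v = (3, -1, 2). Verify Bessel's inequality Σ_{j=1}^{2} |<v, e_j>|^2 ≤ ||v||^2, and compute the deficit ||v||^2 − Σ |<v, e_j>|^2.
Σ |<v, e_j>|^2 = 6; ||v||^2 = 14; deficit = 8

Write each e_j = u_j / sqrt(<u_j, u_j>) where u_j is the displayed integer vector. Then <v, e_j> = <v, u_j> / sqrt(<u_j, u_j>), so |<v, e_j>|^2 = <v, u_j>^2 / <u_j, u_j>.
Coefficients: <v, e_1> = 2/sqrt(2), <v, e_2> = 4/sqrt(4).
Square and sum: Σ |<v, e_j>|^2 = 6.
Compute ||v||^2 = v·v = 14.
Deficit = 14 − 6 = 8 ≥ 0, confirming Bessel's inequality. (The deficit equals ||v − Σ <v,e_j> e_j||^2, the squared distance from v to span{e_j}.)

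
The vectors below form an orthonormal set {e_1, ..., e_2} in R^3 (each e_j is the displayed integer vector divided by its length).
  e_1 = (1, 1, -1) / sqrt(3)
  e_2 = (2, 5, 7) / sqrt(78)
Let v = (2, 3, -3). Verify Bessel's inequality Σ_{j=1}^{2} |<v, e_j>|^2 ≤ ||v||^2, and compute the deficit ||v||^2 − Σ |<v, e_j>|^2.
Σ |<v, e_j>|^2 = 278/13; ||v||^2 = 22; deficit = 8/13

Write each e_j = u_j / sqrt(<u_j, u_j>) where u_j is the displayed integer vector. Then <v, e_j> = <v, u_j> / sqrt(<u_j, u_j>), so |<v, e_j>|^2 = <v, u_j>^2 / <u_j, u_j>.
Coefficients: <v, e_1> = 8/sqrt(3), <v, e_2> = -2/sqrt(78).
Square and sum: Σ |<v, e_j>|^2 = 278/13.
Compute ||v||^2 = v·v = 22.
Deficit = 22 − 278/13 = 8/13 ≥ 0, confirming Bessel's inequality. (The deficit equals ||v − Σ <v,e_j> e_j||^2, the squared distance from v to span{e_j}.)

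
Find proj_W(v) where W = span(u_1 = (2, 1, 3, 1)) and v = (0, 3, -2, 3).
proj_W(v) = (0, 0, 0, 0)

Set up U = [u_1 | ... | u_1] ∈ R^(4×1). The projector onto W = col(U) is P = U (U^T U)^(-1) U^T.
Compute U^T U =
  [15],
and U^T v = (0).
Solve U^T U · c = U^T v for the coefficients: c = (0). The projection is proj_W(v) = U c.
Check: (v - proj_W(v)) · u_1 = 0  (should be 0).
Result: proj_W(v) = (0, 0, 0, 0).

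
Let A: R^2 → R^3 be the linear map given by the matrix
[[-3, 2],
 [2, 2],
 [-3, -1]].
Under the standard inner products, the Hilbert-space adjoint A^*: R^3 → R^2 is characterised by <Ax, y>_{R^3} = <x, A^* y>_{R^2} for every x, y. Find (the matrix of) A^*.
A^* = A^T =
[[-3, 2, -3],
 [2, 2, -1]]

For real matrices with standard dot products, the defining identity <Ax, y> = <x, A^* y> gives (Ax)^T y = x^T (A^*) y, i.e. x^T A^T y = x^T (A^*) y. Since this holds for all x, y, we must have A^* = A^T. Therefore
A^* =
[[-3, 2, -3],
 [2, 2, -1]].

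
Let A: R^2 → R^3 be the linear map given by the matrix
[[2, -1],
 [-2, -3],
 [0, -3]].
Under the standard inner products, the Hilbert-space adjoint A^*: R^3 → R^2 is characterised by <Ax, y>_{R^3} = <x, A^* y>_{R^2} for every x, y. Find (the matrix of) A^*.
A^* = A^T =
[[2, -2, 0],
 [-1, -3, -3]]

For real matrices with standard dot products, the defining identity <Ax, y> = <x, A^* y> gives (Ax)^T y = x^T (A^*) y, i.e. x^T A^T y = x^T (A^*) y. Since this holds for all x, y, we must have A^* = A^T. Therefore
A^* =
[[2, -2, 0],
 [-1, -3, -3]].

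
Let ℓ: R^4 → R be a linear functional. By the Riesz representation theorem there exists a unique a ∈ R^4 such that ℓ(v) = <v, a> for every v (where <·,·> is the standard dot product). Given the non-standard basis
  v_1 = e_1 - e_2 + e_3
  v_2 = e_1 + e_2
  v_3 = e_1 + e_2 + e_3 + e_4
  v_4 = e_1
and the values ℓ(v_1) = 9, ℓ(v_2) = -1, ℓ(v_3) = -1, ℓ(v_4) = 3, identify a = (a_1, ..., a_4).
a = (3, -4, 2, -2)

Write a = (a_1, ..., a_4) in the standard basis. For each basis vector v_i, ℓ(v_i) = <v_i, a> is a linear equation in the a_j's. Collect the n equations into a matrix system V a = ℓ, where row i of V is v_i (expressed in the standard basis). Since V is invertible (lower-triangular with 1s on the diagonal, up to permutation), solve by back-substitution:
  V =
[[1, -1, 1, 0],
 [1, 1, 0, 0],
 [1, 1, 1, 1],
 [1, 0, 0, 0]]
  V a = (9, -1, -1, 3)
Solving gives a = (3, -4, 2, -2).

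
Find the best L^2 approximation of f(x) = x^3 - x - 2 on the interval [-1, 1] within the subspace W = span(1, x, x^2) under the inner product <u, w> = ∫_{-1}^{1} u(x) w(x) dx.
g(x) = -2*x/5 - 2

The best approximation g ∈ W is the orthogonal projection of f onto W. Writing g = a_0 + a_1 x + a_2 x^2, the coefficients solve the normal equations G · a = b where
  G_{ij} = <φ_i, φ_j> and b_i = <f, φ_i>, with φ_0 = 1, φ_1 = x, φ_2 = x^2.
G =
  [2, 0, 2/3]
  [0, 2/3, 0]
  [2/3, 0, 2/5],
b = (-4, -4/15, -4/3).
Solving gives a_0 = -2, a_1 = -2/5, a_2 = 0, so
  g(x) = -2*x/5 - 2.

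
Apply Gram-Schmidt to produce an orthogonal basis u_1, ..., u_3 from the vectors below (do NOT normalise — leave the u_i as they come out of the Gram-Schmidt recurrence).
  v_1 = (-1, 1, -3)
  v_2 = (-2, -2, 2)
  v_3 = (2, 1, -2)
Orthogonal basis:
  u_1 = (-1, 1, -3)
  u_2 = (-28/11, -16/11, 4/11)
  u_3 = (1/3, -2/3, -1/3)

Apply the Gram-Schmidt recurrence
  u_1 = v_1
  u_i = v_i − Σ_{j<i} ((v_i · u_j) / (u_j · u_j)) · u_j.

Step by step this gives:
  u_1 = (-1, 1, -3)
  u_2 = (-28/11, -16/11, 4/11)
  u_3 = (1/3, -2/3, -1/3)

Orthogonality check:
  u_2 · u_1 = 0 (should be 0)
  u_3 · u_1 = 0 (should be 0)
  u_3 · u_2 = 0 (should be 0)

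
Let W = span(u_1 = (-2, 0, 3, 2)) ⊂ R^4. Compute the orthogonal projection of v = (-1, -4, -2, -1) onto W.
proj_W(v) = (12/17, 0, -18/17, -12/17)

Set up U = [u_1 | ... | u_1] ∈ R^(4×1). The projector onto W = col(U) is P = U (U^T U)^(-1) U^T.
Compute U^T U =
  [17],
and U^T v = (-6).
Solve U^T U · c = U^T v for the coefficients: c = (-6/17). The projection is proj_W(v) = U c.
Check: (v - proj_W(v)) · u_1 = 0  (should be 0).
Result: proj_W(v) = (12/17, 0, -18/17, -12/17).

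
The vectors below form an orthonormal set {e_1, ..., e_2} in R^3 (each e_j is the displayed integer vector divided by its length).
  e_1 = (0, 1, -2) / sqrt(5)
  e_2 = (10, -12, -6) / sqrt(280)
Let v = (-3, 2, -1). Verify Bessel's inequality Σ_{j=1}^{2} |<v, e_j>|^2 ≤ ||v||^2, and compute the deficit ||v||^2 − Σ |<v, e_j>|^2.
Σ |<v, e_j>|^2 = 80/7; ||v||^2 = 14; deficit = 18/7

Write each e_j = u_j / sqrt(<u_j, u_j>) where u_j is the displayed integer vector. Then <v, e_j> = <v, u_j> / sqrt(<u_j, u_j>), so |<v, e_j>|^2 = <v, u_j>^2 / <u_j, u_j>.
Coefficients: <v, e_1> = 4/sqrt(5), <v, e_2> = -48/sqrt(280).
Square and sum: Σ |<v, e_j>|^2 = 80/7.
Compute ||v||^2 = v·v = 14.
Deficit = 14 − 80/7 = 18/7 ≥ 0, confirming Bessel's inequality. (The deficit equals ||v − Σ <v,e_j> e_j||^2, the squared distance from v to span{e_j}.)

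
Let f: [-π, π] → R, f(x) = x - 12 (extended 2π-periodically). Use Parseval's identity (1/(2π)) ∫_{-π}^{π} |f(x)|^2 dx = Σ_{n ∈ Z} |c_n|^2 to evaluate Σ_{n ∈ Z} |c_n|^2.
Σ |c_n|^2 = π^2/3 + 144

Expand and integrate term by term over [-π, π]:
  ∫ (x)^2 dx = 1·(2π^3/3); ∫ 2·1·(-12)·x dx = 0 (odd integrand); ∫ (-12)^2 dx = 144·2π.
So (1/(2π)) ∫_{-π}^{π} (x - 12)^2 dx = 1π^2/3 + 144 = π^2/3 + 144.
Parseval ⇒ Σ |c_n|^2 = π^2/3 + 144.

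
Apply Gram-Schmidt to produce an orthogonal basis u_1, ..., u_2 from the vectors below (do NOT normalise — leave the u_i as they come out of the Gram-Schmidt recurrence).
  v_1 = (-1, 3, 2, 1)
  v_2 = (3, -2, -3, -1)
Orthogonal basis:
  u_1 = (-1, 3, 2, 1)
  u_2 = (29/15, 6/5, -13/15, 1/15)

Apply the Gram-Schmidt recurrence
  u_1 = v_1
  u_i = v_i − Σ_{j<i} ((v_i · u_j) / (u_j · u_j)) · u_j.

Step by step this gives:
  u_1 = (-1, 3, 2, 1)
  u_2 = (29/15, 6/5, -13/15, 1/15)

Orthogonality check:
  u_2 · u_1 = 0 (should be 0)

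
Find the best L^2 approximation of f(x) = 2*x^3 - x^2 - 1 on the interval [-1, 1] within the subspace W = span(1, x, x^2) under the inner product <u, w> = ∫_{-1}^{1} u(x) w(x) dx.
g(x) = -x^2 + 6*x/5 - 1

The best approximation g ∈ W is the orthogonal projection of f onto W. Writing g = a_0 + a_1 x + a_2 x^2, the coefficients solve the normal equations G · a = b where
  G_{ij} = <φ_i, φ_j> and b_i = <f, φ_i>, with φ_0 = 1, φ_1 = x, φ_2 = x^2.
G =
  [2, 0, 2/3]
  [0, 2/3, 0]
  [2/3, 0, 2/5],
b = (-8/3, 4/5, -16/15).
Solving gives a_0 = -1, a_1 = 6/5, a_2 = -1, so
  g(x) = -x^2 + 6*x/5 - 1.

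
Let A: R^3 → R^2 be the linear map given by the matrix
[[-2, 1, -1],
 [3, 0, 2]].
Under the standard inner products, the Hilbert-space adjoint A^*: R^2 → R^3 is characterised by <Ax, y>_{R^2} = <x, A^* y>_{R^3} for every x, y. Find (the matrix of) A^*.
A^* = A^T =
[[-2, 3],
 [1, 0],
 [-1, 2]]

For real matrices with standard dot products, the defining identity <Ax, y> = <x, A^* y> gives (Ax)^T y = x^T (A^*) y, i.e. x^T A^T y = x^T (A^*) y. Since this holds for all x, y, we must have A^* = A^T. Therefore
A^* =
[[-2, 3],
 [1, 0],
 [-1, 2]].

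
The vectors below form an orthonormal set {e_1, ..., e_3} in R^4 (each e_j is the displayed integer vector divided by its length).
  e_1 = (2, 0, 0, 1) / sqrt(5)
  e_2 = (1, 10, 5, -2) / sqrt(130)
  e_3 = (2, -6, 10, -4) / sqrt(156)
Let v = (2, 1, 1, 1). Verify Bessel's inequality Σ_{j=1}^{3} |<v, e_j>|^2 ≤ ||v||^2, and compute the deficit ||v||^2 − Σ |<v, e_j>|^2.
Σ |<v, e_j>|^2 = 41/6; ||v||^2 = 7; deficit = 1/6

Write each e_j = u_j / sqrt(<u_j, u_j>) where u_j is the displayed integer vector. Then <v, e_j> = <v, u_j> / sqrt(<u_j, u_j>), so |<v, e_j>|^2 = <v, u_j>^2 / <u_j, u_j>.
Coefficients: <v, e_1> = 5/sqrt(5), <v, e_2> = 15/sqrt(130), <v, e_3> = 4/sqrt(156).
Square and sum: Σ |<v, e_j>|^2 = 41/6.
Compute ||v||^2 = v·v = 7.
Deficit = 7 − 41/6 = 1/6 ≥ 0, confirming Bessel's inequality. (The deficit equals ||v − Σ <v,e_j> e_j||^2, the squared distance from v to span{e_j}.)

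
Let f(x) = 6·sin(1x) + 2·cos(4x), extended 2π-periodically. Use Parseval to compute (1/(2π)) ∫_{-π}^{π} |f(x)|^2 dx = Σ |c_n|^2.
Σ |c_n|^2 = 20

Expand |f|^2 and use orthogonality of {sin(nx), cos(mx)} on [-π, π]:
  ∫_{-π}^{π} sin(nx)^2 dx = π, ∫ cos(mx)^2 dx = π, and cross terms integrate to 0.
So ∫_{-π}^{π} f(x)^2 dx = 6^2 · π + 2^2 · π = (36 + 4)π.
Divide by 2π: (36 + 4)/2 = 20.
By Parseval, this equals Σ |c_n|^2.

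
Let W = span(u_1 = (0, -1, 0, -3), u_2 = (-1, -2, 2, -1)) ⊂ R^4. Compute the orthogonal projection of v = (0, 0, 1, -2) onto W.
proj_W(v) = (-2/15, -4/5, 4/15, -26/15)

Set up U = [u_1 | ... | u_2] ∈ R^(4×2). The projector onto W = col(U) is P = U (U^T U)^(-1) U^T.
Compute U^T U =
  [10, 5]
  [5, 10],
and U^T v = (6, 4).
Solve U^T U · c = U^T v for the coefficients: c = (8/15, 2/15). The projection is proj_W(v) = U c.
Check: (v - proj_W(v)) · u_1 = 0  (should be 0).
Check: (v - proj_W(v)) · u_2 = 0  (should be 0).
Result: proj_W(v) = (-2/15, -4/5, 4/15, -26/15).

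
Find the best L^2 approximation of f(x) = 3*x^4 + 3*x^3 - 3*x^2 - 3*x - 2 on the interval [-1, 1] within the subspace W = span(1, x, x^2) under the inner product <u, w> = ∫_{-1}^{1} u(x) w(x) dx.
g(x) = -3*x^2/7 - 6*x/5 - 79/35

The best approximation g ∈ W is the orthogonal projection of f onto W. Writing g = a_0 + a_1 x + a_2 x^2, the coefficients solve the normal equations G · a = b where
  G_{ij} = <φ_i, φ_j> and b_i = <f, φ_i>, with φ_0 = 1, φ_1 = x, φ_2 = x^2.
G =
  [2, 0, 2/3]
  [0, 2/3, 0]
  [2/3, 0, 2/5],
b = (-24/5, -4/5, -176/105).
Solving gives a_0 = -79/35, a_1 = -6/5, a_2 = -3/7, so
  g(x) = -3*x^2/7 - 6*x/5 - 79/35.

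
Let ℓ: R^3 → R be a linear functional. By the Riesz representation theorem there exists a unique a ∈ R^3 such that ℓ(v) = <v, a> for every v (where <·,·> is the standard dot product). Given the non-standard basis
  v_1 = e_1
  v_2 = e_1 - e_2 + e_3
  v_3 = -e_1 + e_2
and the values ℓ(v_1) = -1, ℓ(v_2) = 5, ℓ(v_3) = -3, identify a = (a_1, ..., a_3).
a = (-1, -4, 2)

Write a = (a_1, ..., a_3) in the standard basis. For each basis vector v_i, ℓ(v_i) = <v_i, a> is a linear equation in the a_j's. Collect the n equations into a matrix system V a = ℓ, where row i of V is v_i (expressed in the standard basis). Since V is invertible (lower-triangular with 1s on the diagonal, up to permutation), solve by back-substitution:
  V =
[[1, 0, 0],
 [1, -1, 1],
 [-1, 1, 0]]
  V a = (-1, 5, -3)
Solving gives a = (-1, -4, 2).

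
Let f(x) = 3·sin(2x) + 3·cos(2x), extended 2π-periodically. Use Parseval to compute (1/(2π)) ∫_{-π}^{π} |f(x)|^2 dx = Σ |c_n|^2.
Σ |c_n|^2 = 9

Expand |f|^2 and use orthogonality of {sin(nx), cos(mx)} on [-π, π]:
  ∫_{-π}^{π} sin(nx)^2 dx = π, ∫ cos(mx)^2 dx = π, and cross terms integrate to 0.
So ∫_{-π}^{π} f(x)^2 dx = 3^2 · π + 3^2 · π = (9 + 9)π.
Divide by 2π: (9 + 9)/2 = 9.
By Parseval, this equals Σ |c_n|^2.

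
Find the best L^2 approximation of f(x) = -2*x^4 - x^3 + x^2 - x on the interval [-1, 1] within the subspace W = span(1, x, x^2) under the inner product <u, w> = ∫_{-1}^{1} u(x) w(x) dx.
g(x) = -5*x^2/7 - 8*x/5 + 6/35

The best approximation g ∈ W is the orthogonal projection of f onto W. Writing g = a_0 + a_1 x + a_2 x^2, the coefficients solve the normal equations G · a = b where
  G_{ij} = <φ_i, φ_j> and b_i = <f, φ_i>, with φ_0 = 1, φ_1 = x, φ_2 = x^2.
G =
  [2, 0, 2/3]
  [0, 2/3, 0]
  [2/3, 0, 2/5],
b = (-2/15, -16/15, -6/35).
Solving gives a_0 = 6/35, a_1 = -8/5, a_2 = -5/7, so
  g(x) = -5*x^2/7 - 8*x/5 + 6/35.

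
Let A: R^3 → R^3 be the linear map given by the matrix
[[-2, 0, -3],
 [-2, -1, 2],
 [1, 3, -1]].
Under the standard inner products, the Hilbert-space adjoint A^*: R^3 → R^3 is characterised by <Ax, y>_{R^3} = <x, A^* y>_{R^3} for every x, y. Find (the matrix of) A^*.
A^* = A^T =
[[-2, -2, 1],
 [0, -1, 3],
 [-3, 2, -1]]

For real matrices with standard dot products, the defining identity <Ax, y> = <x, A^* y> gives (Ax)^T y = x^T (A^*) y, i.e. x^T A^T y = x^T (A^*) y. Since this holds for all x, y, we must have A^* = A^T. Therefore
A^* =
[[-2, -2, 1],
 [0, -1, 3],
 [-3, 2, -1]].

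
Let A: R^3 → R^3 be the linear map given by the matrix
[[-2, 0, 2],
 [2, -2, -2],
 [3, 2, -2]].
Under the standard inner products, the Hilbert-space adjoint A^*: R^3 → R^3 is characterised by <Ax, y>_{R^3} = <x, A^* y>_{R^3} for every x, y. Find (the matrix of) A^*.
A^* = A^T =
[[-2, 2, 3],
 [0, -2, 2],
 [2, -2, -2]]

For real matrices with standard dot products, the defining identity <Ax, y> = <x, A^* y> gives (Ax)^T y = x^T (A^*) y, i.e. x^T A^T y = x^T (A^*) y. Since this holds for all x, y, we must have A^* = A^T. Therefore
A^* =
[[-2, 2, 3],
 [0, -2, 2],
 [2, -2, -2]].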